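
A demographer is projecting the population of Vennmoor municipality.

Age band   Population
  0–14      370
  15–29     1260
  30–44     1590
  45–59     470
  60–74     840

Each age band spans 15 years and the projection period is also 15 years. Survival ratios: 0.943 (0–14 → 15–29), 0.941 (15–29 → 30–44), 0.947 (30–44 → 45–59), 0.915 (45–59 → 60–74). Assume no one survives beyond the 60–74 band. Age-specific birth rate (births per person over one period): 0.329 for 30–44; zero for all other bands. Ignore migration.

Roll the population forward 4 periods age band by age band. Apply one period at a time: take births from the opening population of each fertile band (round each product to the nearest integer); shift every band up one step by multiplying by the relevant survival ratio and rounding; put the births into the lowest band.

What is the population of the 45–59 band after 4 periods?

Period 1.
Births: 1590 × 0.329 = 523
15–29: 370 × 0.943 = 349
30–44: 1260 × 0.941 = 1186
45–59: 1590 × 0.947 = 1506
60–74: 470 × 0.915 = 430
End of period: [523, 349, 1186, 1506, 430]
Period 2.
Births: 1186 × 0.329 = 390
15–29: 523 × 0.943 = 493
30–44: 349 × 0.941 = 328
45–59: 1186 × 0.947 = 1123
60–74: 1506 × 0.915 = 1378
End of period: [390, 493, 328, 1123, 1378]
Period 3.
Births: 328 × 0.329 = 108
15–29: 390 × 0.943 = 368
30–44: 493 × 0.941 = 464
45–59: 328 × 0.947 = 311
60–74: 1123 × 0.915 = 1028
End of period: [108, 368, 464, 311, 1028]
Period 4.
Births: 464 × 0.329 = 153
15–29: 108 × 0.943 = 102
30–44: 368 × 0.941 = 346
45–59: 464 × 0.947 = 439
60–74: 311 × 0.915 = 285
End of period: [153, 102, 346, 439, 285]

439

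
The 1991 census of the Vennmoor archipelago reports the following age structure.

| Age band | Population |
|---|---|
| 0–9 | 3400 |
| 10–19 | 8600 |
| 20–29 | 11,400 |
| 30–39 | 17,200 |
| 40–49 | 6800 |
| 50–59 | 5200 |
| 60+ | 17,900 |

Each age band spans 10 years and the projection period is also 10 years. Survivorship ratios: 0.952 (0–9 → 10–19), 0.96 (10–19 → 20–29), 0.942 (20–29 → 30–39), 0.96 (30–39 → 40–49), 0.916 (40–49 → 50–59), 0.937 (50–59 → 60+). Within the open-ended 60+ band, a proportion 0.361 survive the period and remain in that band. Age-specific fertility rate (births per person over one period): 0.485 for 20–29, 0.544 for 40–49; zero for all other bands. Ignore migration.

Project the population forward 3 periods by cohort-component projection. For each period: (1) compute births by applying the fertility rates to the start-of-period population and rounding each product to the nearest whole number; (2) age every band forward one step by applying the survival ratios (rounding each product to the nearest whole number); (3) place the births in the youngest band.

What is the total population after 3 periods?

65506

Numbering the bands 1..7 from youngest to oldest:
Period 1:
Births: 11400 × 0.485 = 5529, 6800 × 0.544 = 3699 → 9228
Band 2: 3400 × 0.952 = 3237
Band 3: 8600 × 0.96 = 8256
Band 4: 11400 × 0.942 = 10739
Band 5: 17200 × 0.96 = 16512
Band 6: 6800 × 0.916 = 6229
Band 7: 5200 × 0.937 + 17900 × 0.361 = 4872 + 6462 = 11334
End of period: [9228, 3237, 8256, 10739, 16512, 6229, 11334]
Period 2:
Births: 8256 × 0.485 = 4004, 16512 × 0.544 = 8983 → 12987
Band 2: 9228 × 0.952 = 8785
Band 3: 3237 × 0.96 = 3108
Band 4: 8256 × 0.942 = 7777
Band 5: 10739 × 0.96 = 10309
Band 6: 16512 × 0.916 = 15125
Band 7: 6229 × 0.937 + 11334 × 0.361 = 5837 + 4092 = 9929
End of period: [12987, 8785, 3108, 7777, 10309, 15125, 9929]
Period 3:
Births: 3108 × 0.485 = 1507, 10309 × 0.544 = 5608 → 7115
Band 2: 12987 × 0.952 = 12364
Band 3: 8785 × 0.96 = 8434
Band 4: 3108 × 0.942 = 2928
Band 5: 7777 × 0.96 = 7466
Band 6: 10309 × 0.916 = 9443
Band 7: 15125 × 0.937 + 9929 × 0.361 = 14172 + 3584 = 17756
End of period: [7115, 12364, 8434, 2928, 7466, 9443, 17756]
Total after period 3: 7115 + 12364 + 8434 + 2928 + 7466 + 9443 + 17756 = 65506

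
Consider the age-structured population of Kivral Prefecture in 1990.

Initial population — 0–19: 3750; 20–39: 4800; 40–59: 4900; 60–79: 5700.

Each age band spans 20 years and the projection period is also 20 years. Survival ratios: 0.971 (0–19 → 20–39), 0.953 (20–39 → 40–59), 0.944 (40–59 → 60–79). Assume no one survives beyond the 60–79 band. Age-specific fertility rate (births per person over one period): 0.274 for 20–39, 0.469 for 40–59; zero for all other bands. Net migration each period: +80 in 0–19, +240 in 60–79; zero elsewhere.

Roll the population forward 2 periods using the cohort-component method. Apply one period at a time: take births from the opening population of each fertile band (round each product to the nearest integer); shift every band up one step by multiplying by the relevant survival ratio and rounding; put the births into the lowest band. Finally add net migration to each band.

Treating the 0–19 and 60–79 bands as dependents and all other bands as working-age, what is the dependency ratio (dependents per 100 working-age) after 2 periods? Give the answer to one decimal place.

110.3

Period 1:
Births: 4800 * 0.274 = 1315 ; 4900 * 0.469 = 2298 → total 3613
20–39: 3750 * 0.971 = 3641
40–59: 4800 * 0.953 = 4574
60–79: 4900 * 0.944 = 4626
Net migration: 0–19 + 80 → 3693; 60–79 + 240 → 4866
Population now: 0–19=3693, 20–39=3641, 40–59=4574, 60–79=4866
Period 2:
Births: 3641 * 0.274 = 998 ; 4574 * 0.469 = 2145 → total 3143
20–39: 3693 * 0.971 = 3586
40–59: 3641 * 0.953 = 3470
60–79: 4574 * 0.944 = 4318
Net migration: 0–19 + 80 → 3223; 60–79 + 240 → 4558
Population now: 0–19=3223, 20–39=3586, 40–59=3470, 60–79=4558
Dependents (band 0–19 + band 60–79) = 3223 + 4558 = 7781; working-age = 7056; ratio = 7781/7056 × 100 = 110.3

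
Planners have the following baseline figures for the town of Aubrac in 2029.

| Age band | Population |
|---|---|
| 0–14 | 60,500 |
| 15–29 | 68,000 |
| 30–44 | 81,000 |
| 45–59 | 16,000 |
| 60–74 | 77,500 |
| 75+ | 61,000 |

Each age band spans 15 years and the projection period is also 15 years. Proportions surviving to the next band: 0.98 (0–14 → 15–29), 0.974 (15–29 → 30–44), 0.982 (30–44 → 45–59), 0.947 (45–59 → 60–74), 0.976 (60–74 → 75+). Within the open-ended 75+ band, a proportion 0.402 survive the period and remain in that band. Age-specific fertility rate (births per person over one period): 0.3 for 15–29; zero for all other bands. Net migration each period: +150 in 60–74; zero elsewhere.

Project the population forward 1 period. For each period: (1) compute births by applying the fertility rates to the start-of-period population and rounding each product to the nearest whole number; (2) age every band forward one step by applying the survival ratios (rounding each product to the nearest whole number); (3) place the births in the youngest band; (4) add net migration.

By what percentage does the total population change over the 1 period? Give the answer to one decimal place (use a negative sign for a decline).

-6.3

Period 1:
Births: 68000 × 0.3 = 20400
15–29: 60500 × 0.98 = 59290
30–44: 68000 × 0.974 = 66232
45–59: 81000 × 0.982 = 79542
60–74: 16000 × 0.947 = 15152
75+: 77500 × 0.976 + 61000 × 0.402 = 75640 + 24522 = 100162
Net migration: 60–74 + 150 → 15302
Population now: 0–14=20400, 15–29=59290, 30–44=66232, 45–59=79542, 60–74=15302, 75+=100162
Total: 364000 → 340928; change = -23072; percentage change = -6.3%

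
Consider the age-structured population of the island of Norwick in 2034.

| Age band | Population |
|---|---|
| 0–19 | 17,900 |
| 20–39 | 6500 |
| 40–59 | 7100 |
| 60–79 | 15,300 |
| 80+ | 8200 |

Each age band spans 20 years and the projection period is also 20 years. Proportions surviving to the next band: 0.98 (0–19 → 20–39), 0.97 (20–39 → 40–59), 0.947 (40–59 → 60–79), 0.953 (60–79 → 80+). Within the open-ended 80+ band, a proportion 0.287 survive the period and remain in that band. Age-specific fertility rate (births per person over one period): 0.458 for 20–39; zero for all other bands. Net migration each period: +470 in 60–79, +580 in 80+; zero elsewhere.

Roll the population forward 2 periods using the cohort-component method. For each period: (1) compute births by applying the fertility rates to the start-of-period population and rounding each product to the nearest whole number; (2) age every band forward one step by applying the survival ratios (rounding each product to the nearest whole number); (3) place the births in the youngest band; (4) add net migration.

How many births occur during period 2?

[period 1]
Births: 6500 * 0.458 = 2977
20–39: 17900 * 0.98 = 17542
40–59: 6500 * 0.97 = 6305
60–79: 7100 * 0.947 = 6724
80+: 15300 * 0.953 + 8200 * 0.287 = 14581 + 2353 = 16934
Net migration: 60–79 + 470 → 7194; 80+ + 580 → 17514
Giving 2977 / 17542 / 6305 / 7194 / 17514.
[period 2]
Births: 17542 * 0.458 = 8034
20–39: 2977 * 0.98 = 2917
40–59: 17542 * 0.97 = 17016
60–79: 6305 * 0.947 = 5971
80+: 7194 * 0.953 + 17514 * 0.287 = 6856 + 5027 = 11883
Net migration: 60–79 + 470 → 6441; 80+ + 580 → 12463
Giving 8034 / 2917 / 17016 / 6441 / 12463.

8034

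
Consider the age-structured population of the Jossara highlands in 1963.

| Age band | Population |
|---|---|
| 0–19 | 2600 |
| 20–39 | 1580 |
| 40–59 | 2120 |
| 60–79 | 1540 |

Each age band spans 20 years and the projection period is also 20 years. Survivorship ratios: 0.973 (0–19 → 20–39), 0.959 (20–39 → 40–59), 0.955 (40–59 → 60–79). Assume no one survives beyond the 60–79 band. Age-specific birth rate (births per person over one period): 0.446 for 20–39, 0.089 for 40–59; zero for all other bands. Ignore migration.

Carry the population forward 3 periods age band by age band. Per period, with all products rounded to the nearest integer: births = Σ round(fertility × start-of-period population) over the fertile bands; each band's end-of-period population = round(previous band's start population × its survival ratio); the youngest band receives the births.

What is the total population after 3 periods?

Call the groups 1 to 4, youngest first.
— Period 1 —
Births: 1580 × 0.446 = 705  |  2120 × 0.089 = 189 ⇒ total 894
Group 2: 2600 × 0.973 = 2530
Group 3: 1580 × 0.959 = 1515
Group 4: 2120 × 0.955 = 2025
→ [894, 2530, 1515, 2025]
— Period 2 —
Births: 2530 × 0.446 = 1128  |  1515 × 0.089 = 135 ⇒ total 1263
Group 2: 894 × 0.973 = 870
Group 3: 2530 × 0.959 = 2426
Group 4: 1515 × 0.955 = 1447
→ [1263, 870, 2426, 1447]
— Period 3 —
Births: 870 × 0.446 = 388  |  2426 × 0.089 = 216 ⇒ total 604
Group 2: 1263 × 0.973 = 1229
Group 3: 870 × 0.959 = 834
Group 4: 2426 × 0.955 = 2317
→ [604, 1229, 834, 2317]
Total after period 3: 604 + 1229 + 834 + 2317 = 4984

4984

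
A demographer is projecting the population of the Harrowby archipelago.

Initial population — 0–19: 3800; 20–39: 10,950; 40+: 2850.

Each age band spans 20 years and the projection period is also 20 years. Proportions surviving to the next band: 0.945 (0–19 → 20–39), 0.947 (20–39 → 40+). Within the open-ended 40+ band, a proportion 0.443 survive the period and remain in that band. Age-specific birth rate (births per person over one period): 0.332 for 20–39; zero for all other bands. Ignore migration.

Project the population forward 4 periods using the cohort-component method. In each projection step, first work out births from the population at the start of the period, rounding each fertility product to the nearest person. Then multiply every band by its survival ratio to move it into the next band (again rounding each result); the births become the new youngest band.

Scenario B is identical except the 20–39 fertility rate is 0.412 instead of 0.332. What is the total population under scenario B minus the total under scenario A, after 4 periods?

Let group 1 be 0–19 through group 3 = 40+.
After projecting period 1:
Births: 10950 × 0.332 = 3635
Group 2: 3800 × 0.945 = 3591
Group 3: 10950 × 0.947 + 2850 × 0.443 = 10370 + 1263 = 11633
End of period: [3635, 3591, 11633]
After projecting period 2:
Births: 3591 × 0.332 = 1192
Group 2: 3635 × 0.945 = 3435
Group 3: 3591 × 0.947 + 11633 × 0.443 = 3401 + 5153 = 8554
End of period: [1192, 3435, 8554]
After projecting period 3:
Births: 3435 × 0.332 = 1140
Group 2: 1192 × 0.945 = 1126
Group 3: 3435 × 0.947 + 8554 × 0.443 = 3253 + 3789 = 7042
End of period: [1140, 1126, 7042]
After projecting period 4:
Births: 1126 × 0.332 = 374
Group 2: 1140 × 0.945 = 1077
Group 3: 1126 × 0.947 + 7042 × 0.443 = 1066 + 3120 = 4186
End of period: [374, 1077, 4186]
Scenario A total after 4 periods: 5637
Scenario B projection —
After projecting period 1:
Births: 10950 × 0.412 = 4511
Group 2: 3800 × 0.945 = 3591
Group 3: 10950 × 0.947 + 2850 × 0.443 = 10370 + 1263 = 11633
End of period: [4511, 3591, 11633]
After projecting period 2:
Births: 3591 × 0.412 = 1479
Group 2: 4511 × 0.945 = 4263
Group 3: 3591 × 0.947 + 11633 × 0.443 = 3401 + 5153 = 8554
End of period: [1479, 4263, 8554]
After projecting period 3:
Births: 4263 × 0.412 = 1756
Group 2: 1479 × 0.945 = 1398
Group 3: 4263 × 0.947 + 8554 × 0.443 = 4037 + 3789 = 7826
End of period: [1756, 1398, 7826]
After projecting period 4:
Births: 1398 × 0.412 = 576
Group 2: 1756 × 0.945 = 1659
Group 3: 1398 × 0.947 + 7826 × 0.443 = 1324 + 3467 = 4791
End of period: [576, 1659, 4791]
Scenario B total after 4 periods: 7026
Difference B − A = 7026 − 5637 = 1389

1389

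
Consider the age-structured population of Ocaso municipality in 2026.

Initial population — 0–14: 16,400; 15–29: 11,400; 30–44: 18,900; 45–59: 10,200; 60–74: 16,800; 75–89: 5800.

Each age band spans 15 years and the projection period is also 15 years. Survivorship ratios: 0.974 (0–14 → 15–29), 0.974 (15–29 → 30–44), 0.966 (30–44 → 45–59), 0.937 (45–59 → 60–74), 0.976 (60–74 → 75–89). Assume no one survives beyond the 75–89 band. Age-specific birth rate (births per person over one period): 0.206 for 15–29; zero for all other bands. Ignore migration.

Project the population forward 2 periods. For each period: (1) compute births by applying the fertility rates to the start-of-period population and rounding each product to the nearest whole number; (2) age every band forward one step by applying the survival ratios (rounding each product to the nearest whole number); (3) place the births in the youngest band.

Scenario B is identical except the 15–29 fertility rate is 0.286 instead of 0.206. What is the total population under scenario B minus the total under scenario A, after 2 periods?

2166

[period 1]
Births: 11400 × 0.206 = 2348
15–29: 16400 × 0.974 = 15974
30–44: 11400 × 0.974 = 11104
45–59: 18900 × 0.966 = 18257
60–74: 10200 × 0.937 = 9557
75–89: 16800 × 0.976 = 16397
Population now: 0–14=2348, 15–29=15974, 30–44=11104, 45–59=18257, 60–74=9557, 75–89=16397
[period 2]
Births: 15974 × 0.206 = 3291
15–29: 2348 × 0.974 = 2287
30–44: 15974 × 0.974 = 15559
45–59: 11104 × 0.966 = 10726
60–74: 18257 × 0.937 = 17107
75–89: 9557 × 0.976 = 9328
Population now: 0–14=3291, 15–29=2287, 30–44=15559, 45–59=10726, 60–74=17107, 75–89=9328
Scenario A total after 2 periods: 58298
Scenario B projection —
[period 1]
Births: 11400 × 0.286 = 3260
15–29: 16400 × 0.974 = 15974
30–44: 11400 × 0.974 = 11104
45–59: 18900 × 0.966 = 18257
60–74: 10200 × 0.937 = 9557
75–89: 16800 × 0.976 = 16397
Population now: 0–14=3260, 15–29=15974, 30–44=11104, 45–59=18257, 60–74=9557, 75–89=16397
[period 2]
Births: 15974 × 0.286 = 4569
15–29: 3260 × 0.974 = 3175
30–44: 15974 × 0.974 = 15559
45–59: 11104 × 0.966 = 10726
60–74: 18257 × 0.937 = 17107
75–89: 9557 × 0.976 = 9328
Population now: 0–14=4569, 15–29=3175, 30–44=15559, 45–59=10726, 60–74=17107, 75–89=9328
Scenario B total after 2 periods: 60464
Difference B − A = 60464 − 58298 = 2166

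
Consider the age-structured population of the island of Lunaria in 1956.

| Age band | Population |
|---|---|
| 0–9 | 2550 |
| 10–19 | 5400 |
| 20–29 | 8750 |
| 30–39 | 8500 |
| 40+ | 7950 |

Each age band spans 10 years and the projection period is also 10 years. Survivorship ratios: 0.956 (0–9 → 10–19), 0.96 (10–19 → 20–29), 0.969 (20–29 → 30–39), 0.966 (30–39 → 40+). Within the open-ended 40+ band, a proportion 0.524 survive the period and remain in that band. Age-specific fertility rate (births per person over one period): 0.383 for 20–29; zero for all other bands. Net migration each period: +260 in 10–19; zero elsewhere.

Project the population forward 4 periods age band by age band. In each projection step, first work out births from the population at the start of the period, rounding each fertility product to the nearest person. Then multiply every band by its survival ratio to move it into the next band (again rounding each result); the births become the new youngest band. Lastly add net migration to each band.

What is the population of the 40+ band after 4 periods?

Period 1.
Births: 8750 * 0.383 = 3351
10–19: 2550 * 0.956 = 2438
20–29: 5400 * 0.96 = 5184
30–39: 8750 * 0.969 = 8479
40+: 8500 * 0.966 + 7950 * 0.524 = 8211 + 4166 = 12377
Net migration: 10–19 + 260 → 2698
→ [3351, 2698, 5184, 8479, 12377]
Period 2.
Births: 5184 * 0.383 = 1985
10–19: 3351 * 0.956 = 3204
20–29: 2698 * 0.96 = 2590
30–39: 5184 * 0.969 = 5023
40+: 8479 * 0.966 + 12377 * 0.524 = 8191 + 6486 = 14677
Net migration: 10–19 + 260 → 3464
→ [1985, 3464, 2590, 5023, 14677]
Period 3.
Births: 2590 * 0.383 = 992
10–19: 1985 * 0.956 = 1898
20–29: 3464 * 0.96 = 3325
30–39: 2590 * 0.969 = 2510
40+: 5023 * 0.966 + 14677 * 0.524 = 4852 + 7691 = 12543
Net migration: 10–19 + 260 → 2158
→ [992, 2158, 3325, 2510, 12543]
Period 4.
Births: 3325 * 0.383 = 1273
10–19: 992 * 0.956 = 948
20–29: 2158 * 0.96 = 2072
30–39: 3325 * 0.969 = 3222
40+: 2510 * 0.966 + 12543 * 0.524 = 2425 + 6573 = 8998
Net migration: 10–19 + 260 → 1208
→ [1273, 1208, 2072, 3222, 8998]

8998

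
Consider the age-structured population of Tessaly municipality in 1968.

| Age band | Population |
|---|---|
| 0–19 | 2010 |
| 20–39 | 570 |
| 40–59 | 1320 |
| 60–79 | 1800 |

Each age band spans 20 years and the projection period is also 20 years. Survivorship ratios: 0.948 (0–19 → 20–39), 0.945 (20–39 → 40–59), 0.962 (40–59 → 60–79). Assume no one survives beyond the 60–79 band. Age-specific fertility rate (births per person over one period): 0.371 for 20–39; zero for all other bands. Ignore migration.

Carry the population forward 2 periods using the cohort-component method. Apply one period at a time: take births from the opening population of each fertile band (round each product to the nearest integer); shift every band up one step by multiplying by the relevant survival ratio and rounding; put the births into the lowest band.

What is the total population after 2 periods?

After projecting period 1:
Births: 570 × 0.371 = 211
20–39: 2010 × 0.948 = 1905
40–59: 570 × 0.945 = 539
60–79: 1320 × 0.962 = 1270
Population now: 0–19=211, 20–39=1905, 40–59=539, 60–79=1270
After projecting period 2:
Births: 1905 × 0.371 = 707
20–39: 211 × 0.948 = 200
40–59: 1905 × 0.945 = 1800
60–79: 539 × 0.962 = 519
Population now: 0–19=707, 20–39=200, 40–59=1800, 60–79=519
Total after period 2: 707 + 200 + 1800 + 519 = 3226

3226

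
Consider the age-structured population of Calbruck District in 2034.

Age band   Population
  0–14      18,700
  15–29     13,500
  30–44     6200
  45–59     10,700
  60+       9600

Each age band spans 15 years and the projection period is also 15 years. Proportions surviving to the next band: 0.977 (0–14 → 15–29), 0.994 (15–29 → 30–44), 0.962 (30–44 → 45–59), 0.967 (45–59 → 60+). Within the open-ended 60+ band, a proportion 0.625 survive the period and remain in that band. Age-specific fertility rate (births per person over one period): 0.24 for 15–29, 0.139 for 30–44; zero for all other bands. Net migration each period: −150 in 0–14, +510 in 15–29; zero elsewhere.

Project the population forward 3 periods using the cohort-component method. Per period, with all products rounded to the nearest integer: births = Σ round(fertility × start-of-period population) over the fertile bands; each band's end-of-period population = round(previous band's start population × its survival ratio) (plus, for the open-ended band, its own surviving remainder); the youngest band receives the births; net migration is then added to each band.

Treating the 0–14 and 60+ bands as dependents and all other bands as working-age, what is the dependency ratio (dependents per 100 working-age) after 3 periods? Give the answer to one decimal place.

89.9

Numbering the bands 1..5 from youngest to oldest:
Period 1.
Births: 13500 × 0.24 = 3240, 6200 × 0.139 = 862 ⇒ total 4102
Band 2: 18700 × 0.977 = 18270
Band 3: 13500 × 0.994 = 13419
Band 4: 6200 × 0.962 = 5964
Band 5: 10700 × 0.967 + 9600 × 0.625 = 10347 + 6000 = 16347
Net migration: Band 1 − 150 → 3952; Band 2 + 510 → 18780
→ [3952, 18780, 13419, 5964, 16347]
Period 2.
Births: 18780 × 0.24 = 4507, 13419 × 0.139 = 1865 ⇒ total 6372
Band 2: 3952 × 0.977 = 3861
Band 3: 18780 × 0.994 = 18667
Band 4: 13419 × 0.962 = 12909
Band 5: 5964 × 0.967 + 16347 × 0.625 = 5767 + 10217 = 15984
Net migration: Band 1 − 150 → 6222; Band 2 + 510 → 4371
→ [6222, 4371, 18667, 12909, 15984]
Period 3.
Births: 4371 × 0.24 = 1049, 18667 × 0.139 = 2595 ⇒ total 3644
Band 2: 6222 × 0.977 = 6079
Band 3: 4371 × 0.994 = 4345
Band 4: 18667 × 0.962 = 17958
Band 5: 12909 × 0.967 + 15984 × 0.625 = 12483 + 9990 = 22473
Net migration: Band 1 − 150 → 3494; Band 2 + 510 → 6589
→ [3494, 6589, 4345, 17958, 22473]
Dependents (band 0–14 + band 60+) = 3494 + 22473 = 25967; working-age = 28892; ratio = 25967/28892 × 100 = 89.9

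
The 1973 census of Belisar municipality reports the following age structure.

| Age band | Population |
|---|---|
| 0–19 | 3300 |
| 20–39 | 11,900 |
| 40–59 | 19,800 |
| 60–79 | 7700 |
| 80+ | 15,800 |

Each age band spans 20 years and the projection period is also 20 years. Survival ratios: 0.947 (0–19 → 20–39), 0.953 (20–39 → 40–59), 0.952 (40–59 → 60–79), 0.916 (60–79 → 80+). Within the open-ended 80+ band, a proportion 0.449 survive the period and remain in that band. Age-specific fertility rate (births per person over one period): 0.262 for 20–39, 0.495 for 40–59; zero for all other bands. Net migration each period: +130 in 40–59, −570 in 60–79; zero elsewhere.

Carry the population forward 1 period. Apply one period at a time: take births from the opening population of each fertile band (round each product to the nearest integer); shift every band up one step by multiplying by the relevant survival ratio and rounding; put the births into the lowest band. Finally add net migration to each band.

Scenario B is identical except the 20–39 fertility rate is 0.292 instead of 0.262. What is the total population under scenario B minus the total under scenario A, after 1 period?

After projecting period 1:
Births: 11900 × 0.262 = 3118, 19800 × 0.495 = 9801 — total 12919
20–39: 3300 × 0.947 = 3125
40–59: 11900 × 0.953 = 11341
60–79: 19800 × 0.952 = 18850
80+: 7700 × 0.916 + 15800 × 0.449 = 7053 + 7094 = 14147
Net migration: 40–59 + 130 → 11471; 60–79 − 570 → 18280
Population now: 0–19=12919, 20–39=3125, 40–59=11471, 60–79=18280, 80+=14147
Scenario A total after 1 period: 59942
Scenario B projection —
After projecting period 1:
Births: 11900 × 0.292 = 3475, 19800 × 0.495 = 9801 — total 13276
20–39: 3300 × 0.947 = 3125
40–59: 11900 × 0.953 = 11341
60–79: 19800 × 0.952 = 18850
80+: 7700 × 0.916 + 15800 × 0.449 = 7053 + 7094 = 14147
Net migration: 40–59 + 130 → 11471; 60–79 − 570 → 18280
Population now: 0–19=13276, 20–39=3125, 40–59=11471, 60–79=18280, 80+=14147
Scenario B total after 1 period: 60299
Difference B − A = 60299 − 59942 = 357

357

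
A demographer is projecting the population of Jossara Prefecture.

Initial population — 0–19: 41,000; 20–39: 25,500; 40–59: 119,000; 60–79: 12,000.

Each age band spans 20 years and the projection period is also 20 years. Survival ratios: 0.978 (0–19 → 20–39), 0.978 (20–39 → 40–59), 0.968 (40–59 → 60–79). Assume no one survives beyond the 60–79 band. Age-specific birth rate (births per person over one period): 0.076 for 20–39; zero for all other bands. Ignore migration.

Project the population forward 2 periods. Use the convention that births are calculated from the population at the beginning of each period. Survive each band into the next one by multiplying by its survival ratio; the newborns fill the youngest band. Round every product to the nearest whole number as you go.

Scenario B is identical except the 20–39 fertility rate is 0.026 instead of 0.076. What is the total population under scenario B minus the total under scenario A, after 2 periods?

[period 1]
Births: 25500 × 0.076 = 1938
20–39: 41000 × 0.978 = 40098
40–59: 25500 × 0.978 = 24939
60–79: 119000 × 0.968 = 115192
Giving 1938 / 40098 / 24939 / 115192.
[period 2]
Births: 40098 × 0.076 = 3047
20–39: 1938 × 0.978 = 1895
40–59: 40098 × 0.978 = 39216
60–79: 24939 × 0.968 = 24141
Giving 3047 / 1895 / 39216 / 24141.
Scenario A total after 2 periods: 68299
Scenario B projection —
[period 1]
Births: 25500 × 0.026 = 663
20–39: 41000 × 0.978 = 40098
40–59: 25500 × 0.978 = 24939
60–79: 119000 × 0.968 = 115192
Giving 663 / 40098 / 24939 / 115192.
[period 2]
Births: 40098 × 0.026 = 1043
20–39: 663 × 0.978 = 648
40–59: 40098 × 0.978 = 39216
60–79: 24939 × 0.968 = 24141
Giving 1043 / 648 / 39216 / 24141.
Scenario B total after 2 periods: 65048
Difference B − A = 65048 − 68299 = -3251

-3251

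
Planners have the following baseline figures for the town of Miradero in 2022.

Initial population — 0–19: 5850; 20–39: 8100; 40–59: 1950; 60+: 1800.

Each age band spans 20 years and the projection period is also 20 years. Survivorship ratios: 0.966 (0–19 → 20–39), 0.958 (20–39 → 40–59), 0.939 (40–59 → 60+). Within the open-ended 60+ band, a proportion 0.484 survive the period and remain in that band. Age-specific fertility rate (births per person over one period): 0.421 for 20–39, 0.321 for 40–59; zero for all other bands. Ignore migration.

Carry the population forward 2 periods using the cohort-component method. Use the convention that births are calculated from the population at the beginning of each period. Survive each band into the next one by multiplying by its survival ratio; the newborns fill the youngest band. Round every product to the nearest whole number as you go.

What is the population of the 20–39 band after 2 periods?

3899

— Period 1 —
Births: 8100 × 0.421 = 3410 ; 1950 × 0.321 = 626 → total 4036
20–39: 5850 × 0.966 = 5651
40–59: 8100 × 0.958 = 7760
60+: 1950 × 0.939 + 1800 × 0.484 = 1831 + 871 = 2702
Giving 4036 / 5651 / 7760 / 2702.
— Period 2 —
Births: 5651 × 0.421 = 2379 ; 7760 × 0.321 = 2491 → total 4870
20–39: 4036 × 0.966 = 3899
40–59: 5651 × 0.958 = 5414
60+: 7760 × 0.939 + 2702 × 0.484 = 7287 + 1308 = 8595
Giving 4870 / 3899 / 5414 / 8595.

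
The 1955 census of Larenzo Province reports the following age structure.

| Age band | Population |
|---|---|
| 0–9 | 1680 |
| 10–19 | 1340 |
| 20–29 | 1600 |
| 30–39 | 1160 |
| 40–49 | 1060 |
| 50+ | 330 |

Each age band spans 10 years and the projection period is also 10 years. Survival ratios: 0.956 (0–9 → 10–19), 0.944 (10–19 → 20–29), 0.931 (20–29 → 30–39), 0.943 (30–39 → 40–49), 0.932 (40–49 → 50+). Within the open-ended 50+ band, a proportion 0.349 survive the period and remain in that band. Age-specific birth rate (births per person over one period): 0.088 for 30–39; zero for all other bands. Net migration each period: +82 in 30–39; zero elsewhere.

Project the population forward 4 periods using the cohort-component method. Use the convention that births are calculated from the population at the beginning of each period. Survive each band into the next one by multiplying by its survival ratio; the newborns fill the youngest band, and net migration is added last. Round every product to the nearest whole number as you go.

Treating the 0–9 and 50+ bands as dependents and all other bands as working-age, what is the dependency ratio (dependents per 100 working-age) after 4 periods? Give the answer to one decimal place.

After projecting period 1:
Births: 1160 * 0.088 = 102
10–19: 1680 * 0.956 = 1606
20–29: 1340 * 0.944 = 1265
30–39: 1600 * 0.931 = 1490
40–49: 1160 * 0.943 = 1094
50+: 1060 * 0.932 + 330 * 0.349 = 988 + 115 = 1103
Net migration: 30–39 + 82 → 1572
Giving 102 / 1606 / 1265 / 1572 / 1094 / 1103.
After projecting period 2:
Births: 1572 * 0.088 = 138
10–19: 102 * 0.956 = 98
20–29: 1606 * 0.944 = 1516
30–39: 1265 * 0.931 = 1178
40–49: 1572 * 0.943 = 1482
50+: 1094 * 0.932 + 1103 * 0.349 = 1020 + 385 = 1405
Net migration: 30–39 + 82 → 1260
Giving 138 / 98 / 1516 / 1260 / 1482 / 1405.
After projecting period 3:
Births: 1260 * 0.088 = 111
10–19: 138 * 0.956 = 132
20–29: 98 * 0.944 = 93
30–39: 1516 * 0.931 = 1411
40–49: 1260 * 0.943 = 1188
50+: 1482 * 0.932 + 1405 * 0.349 = 1381 + 490 = 1871
Net migration: 30–39 + 82 → 1493
Giving 111 / 132 / 93 / 1493 / 1188 / 1871.
After projecting period 4:
Births: 1493 * 0.088 = 131
10–19: 111 * 0.956 = 106
20–29: 132 * 0.944 = 125
30–39: 93 * 0.931 = 87
40–49: 1493 * 0.943 = 1408
50+: 1188 * 0.932 + 1871 * 0.349 = 1107 + 653 = 1760
Net migration: 30–39 + 82 → 169
Giving 131 / 106 / 125 / 169 / 1408 / 1760.
Dependents (band 0–9 + band 50+) = 131 + 1760 = 1891; working-age = 1808; ratio = 1891/1808 × 100 = 104.6

104.6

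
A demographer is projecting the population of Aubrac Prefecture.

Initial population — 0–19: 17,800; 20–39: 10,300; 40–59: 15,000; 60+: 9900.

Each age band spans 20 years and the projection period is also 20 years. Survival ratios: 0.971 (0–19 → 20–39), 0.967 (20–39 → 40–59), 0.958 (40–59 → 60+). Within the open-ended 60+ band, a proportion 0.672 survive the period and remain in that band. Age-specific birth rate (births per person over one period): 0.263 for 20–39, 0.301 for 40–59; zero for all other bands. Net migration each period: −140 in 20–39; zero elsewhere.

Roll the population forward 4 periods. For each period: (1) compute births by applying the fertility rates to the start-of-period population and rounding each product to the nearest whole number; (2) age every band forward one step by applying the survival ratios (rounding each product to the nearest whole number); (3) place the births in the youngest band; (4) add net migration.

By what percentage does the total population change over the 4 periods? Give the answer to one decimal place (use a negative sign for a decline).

-15.1

(Groups numbered youngest = 1 to oldest = 4.)
After projecting period 1:
Births: 10300 × 0.263 = 2709, 15000 × 0.301 = 4515 → total 7224
Group 2: 17800 × 0.971 = 17284
Group 3: 10300 × 0.967 = 9960
Group 4: 15000 × 0.958 + 9900 × 0.672 = 14370 + 6653 = 21023
Net migration: Group 2 − 140 → 17144
Giving 7224 / 17144 / 9960 / 21023.
After projecting period 2:
Births: 17144 × 0.263 = 4509, 9960 × 0.301 = 2998 → total 7507
Group 2: 7224 × 0.971 = 7015
Group 3: 17144 × 0.967 = 16578
Group 4: 9960 × 0.958 + 21023 × 0.672 = 9542 + 14127 = 23669
Net migration: Group 2 − 140 → 6875
Giving 7507 / 6875 / 16578 / 23669.
After projecting period 3:
Births: 6875 × 0.263 = 1808, 16578 × 0.301 = 4990 → total 6798
Group 2: 7507 × 0.971 = 7289
Group 3: 6875 × 0.967 = 6648
Group 4: 16578 × 0.958 + 23669 × 0.672 = 15882 + 15906 = 31788
Net migration: Group 2 − 140 → 7149
Giving 6798 / 7149 / 6648 / 31788.
After projecting period 4:
Births: 7149 × 0.263 = 1880, 6648 × 0.301 = 2001 → total 3881
Group 2: 6798 × 0.971 = 6601
Group 3: 7149 × 0.967 = 6913
Group 4: 6648 × 0.958 + 31788 × 0.672 = 6369 + 21362 = 27731
Net migration: Group 2 − 140 → 6461
Giving 3881 / 6461 / 6913 / 27731.
Total: 53000 → 44986; change = -8014; percentage change = -15.1%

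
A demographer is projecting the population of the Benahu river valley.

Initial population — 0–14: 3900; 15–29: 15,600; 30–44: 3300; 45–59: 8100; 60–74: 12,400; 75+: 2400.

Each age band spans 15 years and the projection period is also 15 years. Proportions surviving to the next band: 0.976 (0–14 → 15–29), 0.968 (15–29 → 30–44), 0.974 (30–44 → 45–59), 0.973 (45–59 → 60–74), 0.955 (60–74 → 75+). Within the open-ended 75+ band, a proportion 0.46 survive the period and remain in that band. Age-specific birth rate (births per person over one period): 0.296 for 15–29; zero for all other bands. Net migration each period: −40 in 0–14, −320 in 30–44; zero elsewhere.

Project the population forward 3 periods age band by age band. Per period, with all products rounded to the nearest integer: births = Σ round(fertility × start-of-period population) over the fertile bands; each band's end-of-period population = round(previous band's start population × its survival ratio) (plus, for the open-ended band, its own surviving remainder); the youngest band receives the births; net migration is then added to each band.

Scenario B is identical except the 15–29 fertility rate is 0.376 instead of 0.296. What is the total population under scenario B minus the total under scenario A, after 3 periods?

2291

Period 1.
Births: 15600 * 0.296 = 4618
15–29: 3900 * 0.976 = 3806
30–44: 15600 * 0.968 = 15101
45–59: 3300 * 0.974 = 3214
60–74: 8100 * 0.973 = 7881
75+: 12400 * 0.955 + 2400 * 0.46 = 11842 + 1104 = 12946
Net migration: 0–14 − 40 → 4578; 30–44 − 320 → 14781
→ [4578, 3806, 14781, 3214, 7881, 12946]
Period 2.
Births: 3806 * 0.296 = 1127
15–29: 4578 * 0.976 = 4468
30–44: 3806 * 0.968 = 3684
45–59: 14781 * 0.974 = 14397
60–74: 3214 * 0.973 = 3127
75+: 7881 * 0.955 + 12946 * 0.46 = 7526 + 5955 = 13481
Net migration: 0–14 − 40 → 1087; 30–44 − 320 → 3364
→ [1087, 4468, 3364, 14397, 3127, 13481]
Period 3.
Births: 4468 * 0.296 = 1323
15–29: 1087 * 0.976 = 1061
30–44: 4468 * 0.968 = 4325
45–59: 3364 * 0.974 = 3277
60–74: 14397 * 0.973 = 14008
75+: 3127 * 0.955 + 13481 * 0.46 = 2986 + 6201 = 9187
Net migration: 0–14 − 40 → 1283; 30–44 − 320 → 4005
→ [1283, 1061, 4005, 3277, 14008, 9187]
Scenario A total after 3 periods: 32821
Scenario B projection —
Period 1.
Births: 15600 * 0.376 = 5866
15–29: 3900 * 0.976 = 3806
30–44: 15600 * 0.968 = 15101
45–59: 3300 * 0.974 = 3214
60–74: 8100 * 0.973 = 7881
75+: 12400 * 0.955 + 2400 * 0.46 = 11842 + 1104 = 12946
Net migration: 0–14 − 40 → 5826; 30–44 − 320 → 14781
→ [5826, 3806, 14781, 3214, 7881, 12946]
Period 2.
Births: 3806 * 0.376 = 1431
15–29: 5826 * 0.976 = 5686
30–44: 3806 * 0.968 = 3684
45–59: 14781 * 0.974 = 14397
60–74: 3214 * 0.973 = 3127
75+: 7881 * 0.955 + 12946 * 0.46 = 7526 + 5955 = 13481
Net migration: 0–14 − 40 → 1391; 30–44 − 320 → 3364
→ [1391, 5686, 3364, 14397, 3127, 13481]
Period 3.
Births: 5686 * 0.376 = 2138
15–29: 1391 * 0.976 = 1358
30–44: 5686 * 0.968 = 5504
45–59: 3364 * 0.974 = 3277
60–74: 14397 * 0.973 = 14008
75+: 3127 * 0.955 + 13481 * 0.46 = 2986 + 6201 = 9187
Net migration: 0–14 − 40 → 2098; 30–44 − 320 → 5184
→ [2098, 1358, 5184, 3277, 14008, 9187]
Scenario B total after 3 periods: 35112
Difference B − A = 35112 − 32821 = 2291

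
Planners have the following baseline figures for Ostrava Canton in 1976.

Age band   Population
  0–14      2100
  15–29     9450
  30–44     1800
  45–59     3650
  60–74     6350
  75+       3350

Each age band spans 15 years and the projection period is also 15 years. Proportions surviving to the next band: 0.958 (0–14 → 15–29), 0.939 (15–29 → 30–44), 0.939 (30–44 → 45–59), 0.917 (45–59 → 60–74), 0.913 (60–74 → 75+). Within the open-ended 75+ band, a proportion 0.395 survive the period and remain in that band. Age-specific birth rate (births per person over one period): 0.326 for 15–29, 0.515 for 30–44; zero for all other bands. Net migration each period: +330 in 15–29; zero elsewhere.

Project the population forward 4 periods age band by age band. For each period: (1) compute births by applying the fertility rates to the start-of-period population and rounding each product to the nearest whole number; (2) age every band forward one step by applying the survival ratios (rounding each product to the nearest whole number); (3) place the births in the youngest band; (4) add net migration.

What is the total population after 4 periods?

Period 1:
Births: 9450 × 0.326 = 3081 ; 1800 × 0.515 = 927 — total 4008
15–29: 2100 × 0.958 = 2012
30–44: 9450 × 0.939 = 8874
45–59: 1800 × 0.939 = 1690
60–74: 3650 × 0.917 = 3347
75+: 6350 × 0.913 + 3350 × 0.395 = 5798 + 1323 = 7121
Net migration: 15–29 + 330 → 2342
End of period: [4008, 2342, 8874, 1690, 3347, 7121]
Period 2:
Births: 2342 × 0.326 = 763 ; 8874 × 0.515 = 4570 — total 5333
15–29: 4008 × 0.958 = 3840
30–44: 2342 × 0.939 = 2199
45–59: 8874 × 0.939 = 8333
60–74: 1690 × 0.917 = 1550
75+: 3347 × 0.913 + 7121 × 0.395 = 3056 + 2813 = 5869
Net migration: 15–29 + 330 → 4170
End of period: [5333, 4170, 2199, 8333, 1550, 5869]
Period 3:
Births: 4170 × 0.326 = 1359 ; 2199 × 0.515 = 1132 — total 2491
15–29: 5333 × 0.958 = 5109
30–44: 4170 × 0.939 = 3916
45–59: 2199 × 0.939 = 2065
60–74: 8333 × 0.917 = 7641
75+: 1550 × 0.913 + 5869 × 0.395 = 1415 + 2318 = 3733
Net migration: 15–29 + 330 → 5439
End of period: [2491, 5439, 3916, 2065, 7641, 3733]
Period 4:
Births: 5439 × 0.326 = 1773 ; 3916 × 0.515 = 2017 — total 3790
15–29: 2491 × 0.958 = 2386
30–44: 5439 × 0.939 = 5107
45–59: 3916 × 0.939 = 3677
60–74: 2065 × 0.917 = 1894
75+: 7641 × 0.913 + 3733 × 0.395 = 6976 + 1475 = 8451
Net migration: 15–29 + 330 → 2716
End of period: [3790, 2716, 5107, 3677, 1894, 8451]
Total after period 4: 3790 + 2716 + 5107 + 3677 + 1894 + 8451 = 25635

25635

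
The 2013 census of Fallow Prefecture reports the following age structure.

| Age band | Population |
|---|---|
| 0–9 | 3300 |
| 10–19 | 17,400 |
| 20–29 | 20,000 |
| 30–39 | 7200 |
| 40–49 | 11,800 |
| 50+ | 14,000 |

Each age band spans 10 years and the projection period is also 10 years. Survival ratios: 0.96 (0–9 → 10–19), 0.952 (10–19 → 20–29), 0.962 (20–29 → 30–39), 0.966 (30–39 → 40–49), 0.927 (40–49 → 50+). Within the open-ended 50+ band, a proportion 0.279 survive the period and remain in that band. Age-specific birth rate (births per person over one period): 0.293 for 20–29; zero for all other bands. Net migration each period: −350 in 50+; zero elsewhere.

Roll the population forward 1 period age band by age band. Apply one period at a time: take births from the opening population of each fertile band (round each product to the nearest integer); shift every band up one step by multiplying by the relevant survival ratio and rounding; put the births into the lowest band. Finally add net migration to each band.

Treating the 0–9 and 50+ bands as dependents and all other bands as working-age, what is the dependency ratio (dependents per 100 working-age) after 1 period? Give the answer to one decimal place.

44.3

Period 1:
Births: 20000 * 0.293 = 5860
10–19: 3300 * 0.96 = 3168
20–29: 17400 * 0.952 = 16565
30–39: 20000 * 0.962 = 19240
40–49: 7200 * 0.966 = 6955
50+: 11800 * 0.927 + 14000 * 0.279 = 10939 + 3906 = 14845
Net migration: 50+ − 350 → 14495
→ [5860, 3168, 16565, 19240, 6955, 14495]
Dependents (band 0–9 + band 50+) = 5860 + 14495 = 20355; working-age = 45928; ratio = 20355/45928 × 100 = 44.3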